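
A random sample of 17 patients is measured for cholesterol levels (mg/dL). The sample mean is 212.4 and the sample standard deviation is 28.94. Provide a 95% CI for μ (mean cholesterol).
(197.52, 227.28)

t-interval (σ unknown):
df = n - 1 = 16
t* = 2.120 for 95% confidence

Margin of error = t* · s/√n = 2.120 · 28.94/√17 = 14.88

CI: (197.52, 227.28)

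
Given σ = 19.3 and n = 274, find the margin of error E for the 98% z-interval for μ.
Margin of error = 2.71

Margin of error = z* · σ/√n
= 2.326 · 19.3/√274
= 2.326 · 19.3/16.5529
= 2.71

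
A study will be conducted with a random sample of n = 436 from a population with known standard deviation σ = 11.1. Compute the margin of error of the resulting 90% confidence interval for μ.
Margin of error = 0.87

Margin of error = z* · σ/√n
= 1.645 · 11.1/√436
= 1.645 · 11.1/20.8806
= 0.87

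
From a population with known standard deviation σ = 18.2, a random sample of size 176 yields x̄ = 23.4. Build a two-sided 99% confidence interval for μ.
(19.87, 26.93)

z-interval (σ known):
z* = 2.576 for 99% confidence

Margin of error = z* · σ/√n = 2.576 · 18.2/√176 = 3.53

CI: (23.4 - 3.53, 23.4 + 3.53) = (19.87, 26.93)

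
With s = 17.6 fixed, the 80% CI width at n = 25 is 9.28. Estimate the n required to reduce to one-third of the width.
n ≈ 225

CI width ∝ 1/√n
To reduce width by factor 3, need √n to grow by 3 → need 3² = 9 times as many samples.

Current: n = 25, width = 9.28
New: n = 225, width ≈ 3.02

Width reduced by factor of 9.28/3.02 = 3.07.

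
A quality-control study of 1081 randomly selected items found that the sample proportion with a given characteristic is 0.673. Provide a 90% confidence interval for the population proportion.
(0.650, 0.696)

Proportion CI:
SE = √(p̂(1-p̂)/n) = √(0.673 · 0.327 / 1081) = 0.01427

z* = 1.645
Margin = z* · SE = 1.645 · 0.01427 = 0.0235

CI: 0.673 ± 0.0235 = (0.650, 0.696)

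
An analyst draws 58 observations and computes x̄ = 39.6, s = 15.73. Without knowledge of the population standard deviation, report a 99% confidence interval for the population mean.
(34.10, 45.10)

t-interval (σ unknown):
df = n - 1 = 57
t* = 2.665 for 99% confidence

Margin of error = t* · s/√n = 2.665 · 15.73/√58 = 5.50

CI: (34.10, 45.10)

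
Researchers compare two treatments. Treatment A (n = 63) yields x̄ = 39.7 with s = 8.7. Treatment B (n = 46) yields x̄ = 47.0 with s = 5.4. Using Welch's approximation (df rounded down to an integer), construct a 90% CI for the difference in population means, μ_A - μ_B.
(-9.55, -5.05)

Difference: x̄₁ - x̄₂ = -7.30
SE = √(s₁²/n₁ + s₂²/n₂) = √(8.7²/63 + 5.4²/46) = 1.3547
df = 104.58 → 104 (Welch–Satterthwaite, rounded down)
t* = 1.660

CI: -7.30 ± 1.660 · 1.3547 = -7.30 ± 2.25 = (-9.55, -5.05)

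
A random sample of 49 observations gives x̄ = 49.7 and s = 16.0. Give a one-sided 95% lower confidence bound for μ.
μ ≥ 45.87

Lower bound (one-sided):
t* = 1.677 (one-sided for 95%)
Lower bound = x̄ - t* · s/√n = 49.7 - 1.677 · 16.0/√49 = 45.87

We are 95% confident that μ ≥ 45.87.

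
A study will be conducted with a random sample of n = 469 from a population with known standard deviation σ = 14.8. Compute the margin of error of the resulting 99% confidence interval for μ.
Margin of error = 1.76

Margin of error = z* · σ/√n
= 2.576 · 14.8/√469
= 2.576 · 14.8/21.6564
= 1.76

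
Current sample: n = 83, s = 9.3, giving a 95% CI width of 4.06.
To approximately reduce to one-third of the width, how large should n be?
n ≈ 747

CI width ∝ 1/√n
To reduce width by factor 3, need √n to grow by 3 → need 3² = 9 times as many samples.

Current: n = 83, width = 4.06
New: n = 747, width ≈ 1.34

Width reduced by factor of 4.06/1.34 = 3.03.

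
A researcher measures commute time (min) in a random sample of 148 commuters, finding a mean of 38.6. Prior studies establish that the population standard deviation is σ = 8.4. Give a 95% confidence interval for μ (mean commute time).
(37.25, 39.95)

z-interval (σ known):
z* = 1.960 for 95% confidence

Margin of error = z* · σ/√n = 1.960 · 8.4/√148 = 1.35

CI: (38.6 - 1.35, 38.6 + 1.35) = (37.25, 39.95)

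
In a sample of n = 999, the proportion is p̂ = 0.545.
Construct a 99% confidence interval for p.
(0.504, 0.586)

Proportion CI:
SE = √(p̂(1-p̂)/n) = √(0.545 · 0.455 / 999) = 0.01576

z* = 2.576
Margin = z* · SE = 2.576 · 0.01576 = 0.0406

CI: 0.545 ± 0.0406 = (0.504, 0.586)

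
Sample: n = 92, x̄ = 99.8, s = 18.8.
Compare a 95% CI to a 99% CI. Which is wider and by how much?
99% CI is wider by 2.52

df = 91
95% CI: t* = 1.986, (95.91, 103.69), width = 2 · t* · s/√n = 7.79
99% CI: t* = 2.631, (94.64, 104.96), width = 2 · t* · s/√n = 10.31

The 99% CI is wider by 10.31 - 7.79 = 2.52.
Higher confidence requires a wider interval.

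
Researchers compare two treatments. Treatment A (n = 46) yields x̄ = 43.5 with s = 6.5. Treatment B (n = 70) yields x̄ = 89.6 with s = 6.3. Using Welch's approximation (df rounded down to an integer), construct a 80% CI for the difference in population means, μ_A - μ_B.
(-47.67, -44.53)

Difference: x̄₁ - x̄₂ = -46.10
SE = √(s₁²/n₁ + s₂²/n₂) = √(6.5²/46 + 6.3²/70) = 1.2188
df = 94.28 → 94 (Welch–Satterthwaite, rounded down)
t* = 1.291

CI: -46.10 ± 1.291 · 1.2188 = -46.10 ± 1.57 = (-47.67, -44.53)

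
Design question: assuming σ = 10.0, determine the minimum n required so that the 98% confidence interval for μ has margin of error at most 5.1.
n ≥ 21

For margin E ≤ 5.1:
n ≥ (z* · σ / E)²
n ≥ (2.326 · 10.0 / 5.1)²
n ≥ 20.80

Minimum n = 21 (rounding up)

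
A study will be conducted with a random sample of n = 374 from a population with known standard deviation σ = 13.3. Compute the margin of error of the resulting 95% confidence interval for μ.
Margin of error = 1.35

Margin of error = z* · σ/√n
= 1.960 · 13.3/√374
= 1.960 · 13.3/19.3391
= 1.35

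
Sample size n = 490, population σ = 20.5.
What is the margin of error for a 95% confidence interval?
Margin of error = 1.82

Margin of error = z* · σ/√n
= 1.960 · 20.5/√490
= 1.960 · 20.5/22.1359
= 1.82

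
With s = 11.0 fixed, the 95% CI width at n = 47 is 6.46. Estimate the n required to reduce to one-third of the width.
n ≈ 423

CI width ∝ 1/√n
To reduce width by factor 3, need √n to grow by 3 → need 3² = 9 times as many samples.

Current: n = 47, width = 6.46
New: n = 423, width ≈ 2.10

Width reduced by factor of 6.46/2.10 = 3.08.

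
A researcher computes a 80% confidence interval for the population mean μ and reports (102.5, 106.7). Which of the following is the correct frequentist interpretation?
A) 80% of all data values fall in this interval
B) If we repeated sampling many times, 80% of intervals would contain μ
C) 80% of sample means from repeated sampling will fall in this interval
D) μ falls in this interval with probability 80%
B

A) Wrong — a CI is about the parameter μ, not individual data values.
B) Correct — this is the frequentist long-run coverage interpretation.
C) Wrong — coverage applies to intervals containing μ, not to future x̄ values.
D) Wrong — μ is fixed; the randomness lives in the interval, not in μ.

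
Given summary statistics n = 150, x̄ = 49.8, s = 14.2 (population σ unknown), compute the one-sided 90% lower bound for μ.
μ ≥ 48.31

Lower bound (one-sided):
t* = 1.287 (one-sided for 90%)
Lower bound = x̄ - t* · s/√n = 49.8 - 1.287 · 14.2/√150 = 48.31

We are 90% confident that μ ≥ 48.31.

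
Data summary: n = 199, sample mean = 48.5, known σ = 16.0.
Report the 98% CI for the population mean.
(45.86, 51.14)

z-interval (σ known):
z* = 2.326 for 98% confidence

Margin of error = z* · σ/√n = 2.326 · 16.0/√199 = 2.64

CI: (48.5 - 2.64, 48.5 + 2.64) = (45.86, 51.14)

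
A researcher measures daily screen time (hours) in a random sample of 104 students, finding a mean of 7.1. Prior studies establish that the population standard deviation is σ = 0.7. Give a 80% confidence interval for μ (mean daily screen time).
(7.01, 7.19)

z-interval (σ known):
z* = 1.282 for 80% confidence

Margin of error = z* · σ/√n = 1.282 · 0.7/√104 = 0.09

CI: (7.1 - 0.09, 7.1 + 0.09) = (7.01, 7.19)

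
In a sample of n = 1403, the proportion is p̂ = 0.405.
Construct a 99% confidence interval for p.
(0.371, 0.439)

Proportion CI:
SE = √(p̂(1-p̂)/n) = √(0.405 · 0.595 / 1403) = 0.01311

z* = 2.576
Margin = z* · SE = 2.576 · 0.01311 = 0.0338

CI: 0.405 ± 0.0338 = (0.371, 0.439)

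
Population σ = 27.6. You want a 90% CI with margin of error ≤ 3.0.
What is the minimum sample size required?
n ≥ 230

For margin E ≤ 3.0:
n ≥ (z* · σ / E)²
n ≥ (1.645 · 27.6 / 3.0)²
n ≥ 229.04

Minimum n = 230 (rounding up)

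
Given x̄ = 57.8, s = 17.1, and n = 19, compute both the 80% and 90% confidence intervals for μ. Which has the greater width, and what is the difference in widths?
90% CI is wider by 3.16

df = 18
80% CI: t* = 1.330, (52.58, 63.02), width = 2 · t* · s/√n = 10.44
90% CI: t* = 1.734, (51.00, 64.60), width = 2 · t* · s/√n = 13.60

The 90% CI is wider by 13.60 - 10.44 = 3.16.
Higher confidence requires a wider interval.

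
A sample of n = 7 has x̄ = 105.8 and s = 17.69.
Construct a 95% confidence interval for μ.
(89.44, 122.16)

t-interval (σ unknown):
df = n - 1 = 6
t* = 2.447 for 95% confidence

Margin of error = t* · s/√n = 2.447 · 17.69/√7 = 16.36

CI: (89.44, 122.16)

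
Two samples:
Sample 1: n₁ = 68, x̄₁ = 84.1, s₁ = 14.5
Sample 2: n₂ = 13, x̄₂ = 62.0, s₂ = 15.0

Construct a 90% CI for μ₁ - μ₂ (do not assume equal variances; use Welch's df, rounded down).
(14.21, 29.99)

Difference: x̄₁ - x̄₂ = 22.10
SE = √(s₁²/n₁ + s₂²/n₂) = √(14.5²/68 + 15.0²/13) = 4.5166
df = 16.58 → 16 (Welch–Satterthwaite, rounded down)
t* = 1.746

CI: 22.10 ± 1.746 · 4.5166 = 22.10 ± 7.89 = (14.21, 29.99)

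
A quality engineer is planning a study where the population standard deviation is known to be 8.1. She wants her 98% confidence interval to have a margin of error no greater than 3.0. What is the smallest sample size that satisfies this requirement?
n ≥ 40

For margin E ≤ 3.0:
n ≥ (z* · σ / E)²
n ≥ (2.326 · 8.1 / 3.0)²
n ≥ 39.44

Minimum n = 40 (rounding up)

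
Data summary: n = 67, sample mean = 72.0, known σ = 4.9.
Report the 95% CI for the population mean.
(70.83, 73.17)

z-interval (σ known):
z* = 1.960 for 95% confidence

Margin of error = z* · σ/√n = 1.960 · 4.9/√67 = 1.17

CI: (72.0 - 1.17, 72.0 + 1.17) = (70.83, 73.17)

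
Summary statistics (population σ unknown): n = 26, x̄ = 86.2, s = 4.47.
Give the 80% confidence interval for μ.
(85.05, 87.35)

t-interval (σ unknown):
df = n - 1 = 25
t* = 1.316 for 80% confidence

Margin of error = t* · s/√n = 1.316 · 4.47/√26 = 1.15

CI: (85.05, 87.35)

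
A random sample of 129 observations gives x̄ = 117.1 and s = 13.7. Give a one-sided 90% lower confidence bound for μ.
μ ≥ 115.55

Lower bound (one-sided):
t* = 1.288 (one-sided for 90%)
Lower bound = x̄ - t* · s/√n = 117.1 - 1.288 · 13.7/√129 = 115.55

We are 90% confident that μ ≥ 115.55.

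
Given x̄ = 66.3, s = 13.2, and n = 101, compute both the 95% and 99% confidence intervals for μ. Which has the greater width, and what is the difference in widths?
99% CI is wider by 1.69

df = 100
95% CI: t* = 1.984, (63.69, 68.91), width = 2 · t* · s/√n = 5.21
99% CI: t* = 2.626, (62.85, 69.75), width = 2 · t* · s/√n = 6.90

The 99% CI is wider by 6.90 - 5.21 = 1.69.
Higher confidence requires a wider interval.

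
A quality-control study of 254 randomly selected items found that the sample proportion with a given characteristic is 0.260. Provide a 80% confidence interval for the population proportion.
(0.225, 0.295)

Proportion CI:
SE = √(p̂(1-p̂)/n) = √(0.260 · 0.740 / 254) = 0.02752

z* = 1.282
Margin = z* · SE = 1.282 · 0.02752 = 0.0353

CI: 0.260 ± 0.0353 = (0.225, 0.295)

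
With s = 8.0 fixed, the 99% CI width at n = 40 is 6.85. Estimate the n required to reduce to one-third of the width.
n ≈ 360

CI width ∝ 1/√n
To reduce width by factor 3, need √n to grow by 3 → need 3² = 9 times as many samples.

Current: n = 40, width = 6.85
New: n = 360, width ≈ 2.18

Width reduced by factor of 6.85/2.18 = 3.14.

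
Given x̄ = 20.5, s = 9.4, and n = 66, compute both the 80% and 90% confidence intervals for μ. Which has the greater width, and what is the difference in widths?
90% CI is wider by 0.86

df = 65
80% CI: t* = 1.295, (19.00, 22.00), width = 2 · t* · s/√n = 3.00
90% CI: t* = 1.669, (18.57, 22.43), width = 2 · t* · s/√n = 3.86

The 90% CI is wider by 3.86 - 3.00 = 0.86.
Higher confidence requires a wider interval.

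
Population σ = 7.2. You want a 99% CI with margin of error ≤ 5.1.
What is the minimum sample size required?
n ≥ 14

For margin E ≤ 5.1:
n ≥ (z* · σ / E)²
n ≥ (2.576 · 7.2 / 5.1)²
n ≥ 13.23

Minimum n = 14 (rounding up)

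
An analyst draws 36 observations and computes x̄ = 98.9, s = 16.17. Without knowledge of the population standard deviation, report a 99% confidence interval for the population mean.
(91.56, 106.24)

t-interval (σ unknown):
df = n - 1 = 35
t* = 2.724 for 99% confidence

Margin of error = t* · s/√n = 2.724 · 16.17/√36 = 7.34

CI: (91.56, 106.24)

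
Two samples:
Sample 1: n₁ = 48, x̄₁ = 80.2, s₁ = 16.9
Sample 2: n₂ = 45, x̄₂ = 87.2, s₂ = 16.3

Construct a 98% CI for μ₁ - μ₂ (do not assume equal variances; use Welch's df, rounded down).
(-15.15, 1.15)

Difference: x̄₁ - x̄₂ = -7.00
SE = √(s₁²/n₁ + s₂²/n₂) = √(16.9²/48 + 16.3²/45) = 3.4430
df = 90.92 → 90 (Welch–Satterthwaite, rounded down)
t* = 2.368

CI: -7.00 ± 2.368 · 3.4430 = -7.00 ± 8.15 = (-15.15, 1.15)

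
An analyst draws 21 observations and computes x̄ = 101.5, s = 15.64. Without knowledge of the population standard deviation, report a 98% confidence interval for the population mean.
(92.87, 110.13)

t-interval (σ unknown):
df = n - 1 = 20
t* = 2.528 for 98% confidence

Margin of error = t* · s/√n = 2.528 · 15.64/√21 = 8.63

CI: (92.87, 110.13)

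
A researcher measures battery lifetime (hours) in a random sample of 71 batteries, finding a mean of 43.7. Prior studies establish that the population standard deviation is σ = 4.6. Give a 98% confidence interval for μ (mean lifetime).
(42.43, 44.97)

z-interval (σ known):
z* = 2.326 for 98% confidence

Margin of error = z* · σ/√n = 2.326 · 4.6/√71 = 1.27

CI: (43.7 - 1.27, 43.7 + 1.27) = (42.43, 44.97)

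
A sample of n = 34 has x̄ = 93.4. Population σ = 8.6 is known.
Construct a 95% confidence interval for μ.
(90.51, 96.29)

z-interval (σ known):
z* = 1.960 for 95% confidence

Margin of error = z* · σ/√n = 1.960 · 8.6/√34 = 2.89

CI: (93.4 - 2.89, 93.4 + 2.89) = (90.51, 96.29)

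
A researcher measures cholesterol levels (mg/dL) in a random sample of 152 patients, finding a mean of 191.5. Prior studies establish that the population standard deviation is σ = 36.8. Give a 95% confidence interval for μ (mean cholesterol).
(185.65, 197.35)

z-interval (σ known):
z* = 1.960 for 95% confidence

Margin of error = z* · σ/√n = 1.960 · 36.8/√152 = 5.85

CI: (191.5 - 5.85, 191.5 + 5.85) = (185.65, 197.35)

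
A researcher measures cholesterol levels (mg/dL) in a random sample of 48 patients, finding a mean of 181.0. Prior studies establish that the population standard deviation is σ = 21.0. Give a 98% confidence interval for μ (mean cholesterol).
(173.95, 188.05)

z-interval (σ known):
z* = 2.326 for 98% confidence

Margin of error = z* · σ/√n = 2.326 · 21.0/√48 = 7.05

CI: (181.0 - 7.05, 181.0 + 7.05) = (173.95, 188.05)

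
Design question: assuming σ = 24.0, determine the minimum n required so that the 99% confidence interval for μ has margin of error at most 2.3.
n ≥ 723

For margin E ≤ 2.3:
n ≥ (z* · σ / E)²
n ≥ (2.576 · 24.0 / 2.3)²
n ≥ 722.53

Minimum n = 723 (rounding up)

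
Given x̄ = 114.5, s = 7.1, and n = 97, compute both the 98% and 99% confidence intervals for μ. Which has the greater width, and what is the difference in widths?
99% CI is wider by 0.38

df = 96
98% CI: t* = 2.366, (112.79, 116.21), width = 2 · t* · s/√n = 3.41
99% CI: t* = 2.628, (112.61, 116.39), width = 2 · t* · s/√n = 3.79

The 99% CI is wider by 3.79 - 3.41 = 0.38.
Higher confidence requires a wider interval.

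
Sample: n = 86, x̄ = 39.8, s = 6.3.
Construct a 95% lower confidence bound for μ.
μ ≥ 38.67

Lower bound (one-sided):
t* = 1.663 (one-sided for 95%)
Lower bound = x̄ - t* · s/√n = 39.8 - 1.663 · 6.3/√86 = 38.67

We are 95% confident that μ ≥ 38.67.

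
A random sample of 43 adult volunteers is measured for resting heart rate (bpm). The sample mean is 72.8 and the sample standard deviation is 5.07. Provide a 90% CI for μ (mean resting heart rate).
(71.50, 74.10)

t-interval (σ unknown):
df = n - 1 = 42
t* = 1.682 for 90% confidence

Margin of error = t* · s/√n = 1.682 · 5.07/√43 = 1.30

CI: (71.50, 74.10)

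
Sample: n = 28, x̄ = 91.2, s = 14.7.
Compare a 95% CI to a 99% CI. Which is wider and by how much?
99% CI is wider by 4.00

df = 27
95% CI: t* = 2.052, (85.50, 96.90), width = 2 · t* · s/√n = 11.40
99% CI: t* = 2.771, (83.50, 98.90), width = 2 · t* · s/√n = 15.40

The 99% CI is wider by 15.40 - 11.40 = 4.00.
Higher confidence requires a wider interval.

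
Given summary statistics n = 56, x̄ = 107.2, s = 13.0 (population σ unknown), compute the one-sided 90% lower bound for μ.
μ ≥ 104.95

Lower bound (one-sided):
t* = 1.297 (one-sided for 90%)
Lower bound = x̄ - t* · s/√n = 107.2 - 1.297 · 13.0/√56 = 104.95

We are 90% confident that μ ≥ 104.95.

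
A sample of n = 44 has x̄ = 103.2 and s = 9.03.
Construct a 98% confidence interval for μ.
(99.91, 106.49)

t-interval (σ unknown):
df = n - 1 = 43
t* = 2.416 for 98% confidence

Margin of error = t* · s/√n = 2.416 · 9.03/√44 = 3.29

CI: (99.91, 106.49)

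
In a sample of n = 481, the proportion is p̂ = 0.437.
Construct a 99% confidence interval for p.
(0.379, 0.495)

Proportion CI:
SE = √(p̂(1-p̂)/n) = √(0.437 · 0.563 / 481) = 0.02262

z* = 2.576
Margin = z* · SE = 2.576 · 0.02262 = 0.0583

CI: 0.437 ± 0.0583 = (0.379, 0.495)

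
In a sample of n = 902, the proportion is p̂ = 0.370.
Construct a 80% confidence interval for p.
(0.349, 0.391)

Proportion CI:
SE = √(p̂(1-p̂)/n) = √(0.370 · 0.630 / 902) = 0.01608

z* = 1.282
Margin = z* · SE = 1.282 · 0.01608 = 0.0206

CI: 0.370 ± 0.0206 = (0.349, 0.391)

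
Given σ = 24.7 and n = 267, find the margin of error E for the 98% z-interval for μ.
Margin of error = 3.52

Margin of error = z* · σ/√n
= 2.326 · 24.7/√267
= 2.326 · 24.7/16.3401
= 3.52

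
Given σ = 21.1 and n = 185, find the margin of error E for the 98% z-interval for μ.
Margin of error = 3.61

Margin of error = z* · σ/√n
= 2.326 · 21.1/√185
= 2.326 · 21.1/13.6015
= 3.61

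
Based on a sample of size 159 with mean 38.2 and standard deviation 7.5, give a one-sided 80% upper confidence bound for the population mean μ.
μ ≤ 38.70

Upper bound (one-sided):
t* = 0.844 (one-sided for 80%)
Upper bound = x̄ + t* · s/√n = 38.2 + 0.844 · 7.5/√159 = 38.70

We are 80% confident that μ ≤ 38.70.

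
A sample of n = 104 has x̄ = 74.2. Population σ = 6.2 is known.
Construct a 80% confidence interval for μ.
(73.42, 74.98)

z-interval (σ known):
z* = 1.282 for 80% confidence

Margin of error = z* · σ/√n = 1.282 · 6.2/√104 = 0.78

CI: (74.2 - 0.78, 74.2 + 0.78) = (73.42, 74.98)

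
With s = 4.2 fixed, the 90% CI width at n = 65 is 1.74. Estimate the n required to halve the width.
n ≈ 260

CI width ∝ 1/√n
To reduce width by factor 2, need √n to grow by 2 → need 2² = 4 times as many samples.

Current: n = 65, width = 1.74
New: n = 260, width ≈ 0.86

Width reduced by factor of 1.74/0.86 = 2.02.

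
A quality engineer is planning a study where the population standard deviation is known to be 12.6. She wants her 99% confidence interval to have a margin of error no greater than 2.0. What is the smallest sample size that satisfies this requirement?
n ≥ 264

For margin E ≤ 2.0:
n ≥ (z* · σ / E)²
n ≥ (2.576 · 12.6 / 2.0)²
n ≥ 263.37

Minimum n = 264 (rounding up)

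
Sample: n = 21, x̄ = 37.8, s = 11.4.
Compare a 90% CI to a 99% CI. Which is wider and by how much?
99% CI is wider by 5.57

df = 20
90% CI: t* = 1.725, (33.51, 42.09), width = 2 · t* · s/√n = 8.58
99% CI: t* = 2.845, (30.72, 44.88), width = 2 · t* · s/√n = 14.15

The 99% CI is wider by 14.15 - 8.58 = 5.57.
Higher confidence requires a wider interval.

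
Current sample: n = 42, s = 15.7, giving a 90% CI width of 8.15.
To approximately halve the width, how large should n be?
n ≈ 168

CI width ∝ 1/√n
To reduce width by factor 2, need √n to grow by 2 → need 2² = 4 times as many samples.

Current: n = 42, width = 8.15
New: n = 168, width ≈ 4.01

Width reduced by factor of 8.15/4.01 = 2.03.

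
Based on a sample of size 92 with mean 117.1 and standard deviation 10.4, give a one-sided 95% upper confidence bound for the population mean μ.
μ ≤ 118.90

Upper bound (one-sided):
t* = 1.662 (one-sided for 95%)
Upper bound = x̄ + t* · s/√n = 117.1 + 1.662 · 10.4/√92 = 118.90

We are 95% confident that μ ≤ 118.90.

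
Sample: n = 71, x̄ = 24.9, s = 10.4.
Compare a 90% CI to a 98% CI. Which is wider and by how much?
98% CI is wider by 1.77

df = 70
90% CI: t* = 1.667, (22.84, 26.96), width = 2 · t* · s/√n = 4.11
98% CI: t* = 2.381, (21.96, 27.84), width = 2 · t* · s/√n = 5.88

The 98% CI is wider by 5.88 - 4.11 = 1.77.
Higher confidence requires a wider interval.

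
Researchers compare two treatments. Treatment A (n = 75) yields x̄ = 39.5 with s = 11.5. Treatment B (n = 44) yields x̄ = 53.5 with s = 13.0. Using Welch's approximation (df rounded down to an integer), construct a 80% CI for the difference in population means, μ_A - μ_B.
(-17.06, -10.94)

Difference: x̄₁ - x̄₂ = -14.00
SE = √(s₁²/n₁ + s₂²/n₂) = √(11.5²/75 + 13.0²/44) = 2.3673
df = 81.56 → 81 (Welch–Satterthwaite, rounded down)
t* = 1.292

CI: -14.00 ± 1.292 · 2.3673 = -14.00 ± 3.06 = (-17.06, -10.94)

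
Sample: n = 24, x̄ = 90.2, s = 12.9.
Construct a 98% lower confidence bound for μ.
μ ≥ 84.47

Lower bound (one-sided):
t* = 2.177 (one-sided for 98%)
Lower bound = x̄ - t* · s/√n = 90.2 - 2.177 · 12.9/√24 = 84.47

We are 98% confident that μ ≥ 84.47.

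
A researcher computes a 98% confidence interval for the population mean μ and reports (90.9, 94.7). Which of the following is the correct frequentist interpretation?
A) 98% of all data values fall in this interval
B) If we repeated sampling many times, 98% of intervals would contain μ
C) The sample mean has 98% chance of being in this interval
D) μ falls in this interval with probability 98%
B

A) Wrong — a CI is about the parameter μ, not individual data values.
B) Correct — this is the frequentist long-run coverage interpretation.
C) Wrong — x̄ is observed and sits in the interval by construction.
D) Wrong — μ is fixed; the randomness lives in the interval, not in μ.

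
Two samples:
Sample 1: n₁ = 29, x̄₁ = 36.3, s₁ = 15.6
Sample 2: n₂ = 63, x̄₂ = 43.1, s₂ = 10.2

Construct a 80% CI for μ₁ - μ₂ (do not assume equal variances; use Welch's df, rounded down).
(-10.93, -2.67)

Difference: x̄₁ - x̄₂ = -6.80
SE = √(s₁²/n₁ + s₂²/n₂) = √(15.6²/29 + 10.2²/63) = 3.1691
df = 39.42 → 39 (Welch–Satterthwaite, rounded down)
t* = 1.304

CI: -6.80 ± 1.304 · 3.1691 = -6.80 ± 4.13 = (-10.93, -2.67)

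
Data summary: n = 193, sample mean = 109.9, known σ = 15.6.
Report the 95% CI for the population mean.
(107.70, 112.10)

z-interval (σ known):
z* = 1.960 for 95% confidence

Margin of error = z* · σ/√n = 1.960 · 15.6/√193 = 2.20

CI: (109.9 - 2.20, 109.9 + 2.20) = (107.70, 112.10)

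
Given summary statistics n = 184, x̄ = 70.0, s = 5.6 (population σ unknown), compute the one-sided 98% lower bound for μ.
μ ≥ 69.15

Lower bound (one-sided):
t* = 2.068 (one-sided for 98%)
Lower bound = x̄ - t* · s/√n = 70.0 - 2.068 · 5.6/√184 = 69.15

We are 98% confident that μ ≥ 69.15.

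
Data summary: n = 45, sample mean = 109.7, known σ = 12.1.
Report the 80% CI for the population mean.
(107.39, 112.01)

z-interval (σ known):
z* = 1.282 for 80% confidence

Margin of error = z* · σ/√n = 1.282 · 12.1/√45 = 2.31

CI: (109.7 - 2.31, 109.7 + 2.31) = (107.39, 112.01)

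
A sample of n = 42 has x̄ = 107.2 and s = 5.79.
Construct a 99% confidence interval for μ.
(104.79, 109.61)

t-interval (σ unknown):
df = n - 1 = 41
t* = 2.701 for 99% confidence

Margin of error = t* · s/√n = 2.701 · 5.79/√42 = 2.41

CI: (104.79, 109.61)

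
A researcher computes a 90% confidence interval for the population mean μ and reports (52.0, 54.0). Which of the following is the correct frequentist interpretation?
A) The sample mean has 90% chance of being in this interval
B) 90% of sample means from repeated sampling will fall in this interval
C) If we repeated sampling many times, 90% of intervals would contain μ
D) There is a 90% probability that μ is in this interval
C

A) Wrong — x̄ is observed and sits in the interval by construction.
B) Wrong — coverage applies to intervals containing μ, not to future x̄ values.
C) Correct — this is the frequentist long-run coverage interpretation.
D) Wrong — μ is fixed; the randomness lives in the interval, not in μ.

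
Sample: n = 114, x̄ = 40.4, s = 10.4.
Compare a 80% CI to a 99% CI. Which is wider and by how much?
99% CI is wider by 2.59

df = 113
80% CI: t* = 1.289, (39.14, 41.66), width = 2 · t* · s/√n = 2.51
99% CI: t* = 2.620, (37.85, 42.95), width = 2 · t* · s/√n = 5.10

The 99% CI is wider by 5.10 - 2.51 = 2.59.
Higher confidence requires a wider interval.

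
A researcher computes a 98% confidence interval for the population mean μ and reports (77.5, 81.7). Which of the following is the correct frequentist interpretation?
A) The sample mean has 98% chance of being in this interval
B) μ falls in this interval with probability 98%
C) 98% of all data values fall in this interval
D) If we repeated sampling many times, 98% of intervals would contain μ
D

A) Wrong — x̄ is observed and sits in the interval by construction.
B) Wrong — μ is fixed; the randomness lives in the interval, not in μ.
C) Wrong — a CI is about the parameter μ, not individual data values.
D) Correct — this is the frequentist long-run coverage interpretation.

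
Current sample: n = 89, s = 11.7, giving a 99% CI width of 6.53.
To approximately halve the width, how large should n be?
n ≈ 356

CI width ∝ 1/√n
To reduce width by factor 2, need √n to grow by 2 → need 2² = 4 times as many samples.

Current: n = 89, width = 6.53
New: n = 356, width ≈ 3.21

Width reduced by factor of 6.53/3.21 = 2.03.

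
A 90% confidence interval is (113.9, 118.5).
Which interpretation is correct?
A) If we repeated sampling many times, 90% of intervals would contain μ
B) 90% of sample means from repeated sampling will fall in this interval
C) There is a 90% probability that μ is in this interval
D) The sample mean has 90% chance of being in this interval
A

A) Correct — this is the frequentist long-run coverage interpretation.
B) Wrong — coverage applies to intervals containing μ, not to future x̄ values.
C) Wrong — μ is fixed; the randomness lives in the interval, not in μ.
D) Wrong — x̄ is observed and sits in the interval by construction.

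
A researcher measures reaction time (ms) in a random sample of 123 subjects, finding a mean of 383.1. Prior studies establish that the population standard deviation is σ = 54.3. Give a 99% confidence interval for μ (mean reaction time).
(370.49, 395.71)

z-interval (σ known):
z* = 2.576 for 99% confidence

Margin of error = z* · σ/√n = 2.576 · 54.3/√123 = 12.61

CI: (383.1 - 12.61, 383.1 + 12.61) = (370.49, 395.71)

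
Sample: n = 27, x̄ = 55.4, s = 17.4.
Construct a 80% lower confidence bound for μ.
μ ≥ 52.53

Lower bound (one-sided):
t* = 0.856 (one-sided for 80%)
Lower bound = x̄ - t* · s/√n = 55.4 - 0.856 · 17.4/√27 = 52.53

We are 80% confident that μ ≥ 52.53.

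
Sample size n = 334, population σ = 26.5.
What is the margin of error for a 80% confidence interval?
Margin of error = 1.86

Margin of error = z* · σ/√n
= 1.282 · 26.5/√334
= 1.282 · 26.5/18.2757
= 1.86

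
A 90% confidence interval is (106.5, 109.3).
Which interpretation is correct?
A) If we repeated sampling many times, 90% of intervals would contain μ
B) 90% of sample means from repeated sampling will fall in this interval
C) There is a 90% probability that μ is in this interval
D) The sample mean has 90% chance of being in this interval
A

A) Correct — this is the frequentist long-run coverage interpretation.
B) Wrong — coverage applies to intervals containing μ, not to future x̄ values.
C) Wrong — μ is fixed; the randomness lives in the interval, not in μ.
D) Wrong — x̄ is observed and sits in the interval by construction.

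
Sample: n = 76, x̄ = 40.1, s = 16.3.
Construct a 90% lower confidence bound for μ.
μ ≥ 37.68

Lower bound (one-sided):
t* = 1.293 (one-sided for 90%)
Lower bound = x̄ - t* · s/√n = 40.1 - 1.293 · 16.3/√76 = 37.68

We are 90% confident that μ ≥ 37.68.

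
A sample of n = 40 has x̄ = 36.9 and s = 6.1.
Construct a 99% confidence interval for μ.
(34.29, 39.51)

t-interval (σ unknown):
df = n - 1 = 39
t* = 2.708 for 99% confidence

Margin of error = t* · s/√n = 2.708 · 6.1/√40 = 2.61

CI: (34.29, 39.51)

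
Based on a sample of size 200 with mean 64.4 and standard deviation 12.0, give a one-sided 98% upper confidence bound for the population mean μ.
μ ≤ 66.15

Upper bound (one-sided):
t* = 2.067 (one-sided for 98%)
Upper bound = x̄ + t* · s/√n = 64.4 + 2.067 · 12.0/√200 = 66.15

We are 98% confident that μ ≤ 66.15.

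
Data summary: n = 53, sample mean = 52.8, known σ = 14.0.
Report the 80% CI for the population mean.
(50.33, 55.27)

z-interval (σ known):
z* = 1.282 for 80% confidence

Margin of error = z* · σ/√n = 1.282 · 14.0/√53 = 2.47

CI: (52.8 - 2.47, 52.8 + 2.47) = (50.33, 55.27)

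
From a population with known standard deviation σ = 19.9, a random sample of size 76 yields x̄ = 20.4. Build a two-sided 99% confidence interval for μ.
(14.52, 26.28)

z-interval (σ known):
z* = 2.576 for 99% confidence

Margin of error = z* · σ/√n = 2.576 · 19.9/√76 = 5.88

CI: (20.4 - 5.88, 20.4 + 5.88) = (14.52, 26.28)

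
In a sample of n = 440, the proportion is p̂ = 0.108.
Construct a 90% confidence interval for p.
(0.084, 0.132)

Proportion CI:
SE = √(p̂(1-p̂)/n) = √(0.108 · 0.892 / 440) = 0.01480

z* = 1.645
Margin = z* · SE = 1.645 · 0.01480 = 0.0243

CI: 0.108 ± 0.0243 = (0.084, 0.132)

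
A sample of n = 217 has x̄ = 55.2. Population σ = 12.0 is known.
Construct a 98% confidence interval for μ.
(53.31, 57.09)

z-interval (σ known):
z* = 2.326 for 98% confidence

Margin of error = z* · σ/√n = 2.326 · 12.0/√217 = 1.89

CI: (55.2 - 1.89, 55.2 + 1.89) = (53.31, 57.09)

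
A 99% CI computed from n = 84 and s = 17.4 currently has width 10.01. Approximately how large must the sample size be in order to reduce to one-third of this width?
n ≈ 756

CI width ∝ 1/√n
To reduce width by factor 3, need √n to grow by 3 → need 3² = 9 times as many samples.

Current: n = 84, width = 10.01
New: n = 756, width ≈ 3.27

Width reduced by factor of 10.01/3.27 = 3.06.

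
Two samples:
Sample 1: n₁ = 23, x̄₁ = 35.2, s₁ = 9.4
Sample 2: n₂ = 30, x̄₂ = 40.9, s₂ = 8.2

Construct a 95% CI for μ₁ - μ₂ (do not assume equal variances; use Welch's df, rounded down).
(-10.67, -0.73)

Difference: x̄₁ - x̄₂ = -5.70
SE = √(s₁²/n₁ + s₂²/n₂) = √(9.4²/23 + 8.2²/30) = 2.4664
df = 43.84 → 43 (Welch–Satterthwaite, rounded down)
t* = 2.017

CI: -5.70 ± 2.017 · 2.4664 = -5.70 ± 4.97 = (-10.67, -0.73)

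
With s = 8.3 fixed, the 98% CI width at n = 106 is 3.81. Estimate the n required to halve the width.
n ≈ 424

CI width ∝ 1/√n
To reduce width by factor 2, need √n to grow by 2 → need 2² = 4 times as many samples.

Current: n = 106, width = 3.81
New: n = 424, width ≈ 1.88

Width reduced by factor of 3.81/1.88 = 2.03.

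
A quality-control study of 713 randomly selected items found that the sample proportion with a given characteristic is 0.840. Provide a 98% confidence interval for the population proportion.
(0.808, 0.872)

Proportion CI:
SE = √(p̂(1-p̂)/n) = √(0.840 · 0.160 / 713) = 0.01373

z* = 2.326
Margin = z* · SE = 2.326 · 0.01373 = 0.0319

CI: 0.840 ± 0.0319 = (0.808, 0.872)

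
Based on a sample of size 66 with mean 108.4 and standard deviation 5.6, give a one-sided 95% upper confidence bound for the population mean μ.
μ ≤ 109.55

Upper bound (one-sided):
t* = 1.669 (one-sided for 95%)
Upper bound = x̄ + t* · s/√n = 108.4 + 1.669 · 5.6/√66 = 109.55

We are 95% confident that μ ≤ 109.55.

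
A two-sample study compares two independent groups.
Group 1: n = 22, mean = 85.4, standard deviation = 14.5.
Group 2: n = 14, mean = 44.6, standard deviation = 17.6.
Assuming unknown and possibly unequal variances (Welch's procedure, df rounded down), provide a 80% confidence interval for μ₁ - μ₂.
(33.38, 48.22)

Difference: x̄₁ - x̄₂ = 40.80
SE = √(s₁²/n₁ + s₂²/n₂) = √(14.5²/22 + 17.6²/14) = 5.6287
df = 23.90 → 23 (Welch–Satterthwaite, rounded down)
t* = 1.319

CI: 40.80 ± 1.319 · 5.6287 = 40.80 ± 7.42 = (33.38, 48.22)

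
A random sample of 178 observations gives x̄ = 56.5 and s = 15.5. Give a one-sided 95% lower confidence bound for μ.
μ ≥ 54.58

Lower bound (one-sided):
t* = 1.654 (one-sided for 95%)
Lower bound = x̄ - t* · s/√n = 56.5 - 1.654 · 15.5/√178 = 54.58

We are 95% confident that μ ≥ 54.58.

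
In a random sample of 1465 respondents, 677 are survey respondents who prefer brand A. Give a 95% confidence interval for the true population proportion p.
(0.437, 0.488)

Proportion CI:
p̂ = 677/1465 = 0.46212
SE = √(p̂(1-p̂)/n) = √(0.46212 · 0.53788 / 1465) = 0.01303

z* = 1.960
Margin = z* · SE = 1.960 · 0.01303 = 0.0255

CI: 0.46212 ± 0.0255 = (0.437, 0.488)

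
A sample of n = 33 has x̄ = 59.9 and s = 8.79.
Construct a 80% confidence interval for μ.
(57.90, 61.90)

t-interval (σ unknown):
df = n - 1 = 32
t* = 1.309 for 80% confidence

Margin of error = t* · s/√n = 1.309 · 8.79/√33 = 2.00

CI: (57.90, 61.90)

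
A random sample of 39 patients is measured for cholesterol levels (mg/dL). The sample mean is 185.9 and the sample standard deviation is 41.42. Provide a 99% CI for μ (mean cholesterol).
(167.91, 203.89)

t-interval (σ unknown):
df = n - 1 = 38
t* = 2.712 for 99% confidence

Margin of error = t* · s/√n = 2.712 · 41.42/√39 = 17.99

CI: (167.91, 203.89)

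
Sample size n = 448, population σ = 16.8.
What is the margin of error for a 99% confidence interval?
Margin of error = 2.04

Margin of error = z* · σ/√n
= 2.576 · 16.8/√448
= 2.576 · 16.8/21.1660
= 2.04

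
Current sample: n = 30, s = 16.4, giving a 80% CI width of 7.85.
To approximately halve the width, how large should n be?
n ≈ 120

CI width ∝ 1/√n
To reduce width by factor 2, need √n to grow by 2 → need 2² = 4 times as many samples.

Current: n = 30, width = 7.85
New: n = 120, width ≈ 3.86

Width reduced by factor of 7.85/3.86 = 2.03.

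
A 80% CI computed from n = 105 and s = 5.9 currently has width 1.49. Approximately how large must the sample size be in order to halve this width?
n ≈ 420

CI width ∝ 1/√n
To reduce width by factor 2, need √n to grow by 2 → need 2² = 4 times as many samples.

Current: n = 105, width = 1.49
New: n = 420, width ≈ 0.74

Width reduced by factor of 1.49/0.74 = 2.01.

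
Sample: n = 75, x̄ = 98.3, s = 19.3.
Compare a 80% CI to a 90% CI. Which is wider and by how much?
90% CI is wider by 1.67

df = 74
80% CI: t* = 1.293, (95.42, 101.18), width = 2 · t* · s/√n = 5.76
90% CI: t* = 1.666, (94.59, 102.01), width = 2 · t* · s/√n = 7.43

The 90% CI is wider by 7.43 - 5.76 = 1.67.
Higher confidence requires a wider interval.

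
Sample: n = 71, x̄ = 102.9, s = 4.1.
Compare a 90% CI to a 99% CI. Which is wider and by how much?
99% CI is wider by 0.96

df = 70
90% CI: t* = 1.667, (102.09, 103.71), width = 2 · t* · s/√n = 1.62
99% CI: t* = 2.648, (101.61, 104.19), width = 2 · t* · s/√n = 2.58

The 99% CI is wider by 2.58 - 1.62 = 0.96.
Higher confidence requires a wider interval.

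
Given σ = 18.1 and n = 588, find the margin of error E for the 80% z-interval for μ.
Margin of error = 0.96

Margin of error = z* · σ/√n
= 1.282 · 18.1/√588
= 1.282 · 18.1/24.2487
= 0.96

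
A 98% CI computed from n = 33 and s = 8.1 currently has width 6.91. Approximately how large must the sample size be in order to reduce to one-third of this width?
n ≈ 297

CI width ∝ 1/√n
To reduce width by factor 3, need √n to grow by 3 → need 3² = 9 times as many samples.

Current: n = 33, width = 6.91
New: n = 297, width ≈ 2.20

Width reduced by factor of 6.91/2.20 = 3.14.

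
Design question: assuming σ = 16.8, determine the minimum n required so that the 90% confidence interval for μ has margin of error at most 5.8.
n ≥ 23

For margin E ≤ 5.8:
n ≥ (z* · σ / E)²
n ≥ (1.645 · 16.8 / 5.8)²
n ≥ 22.70

Minimum n = 23 (rounding up)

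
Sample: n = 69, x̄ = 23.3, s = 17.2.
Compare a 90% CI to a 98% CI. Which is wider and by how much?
98% CI is wider by 2.95

df = 68
90% CI: t* = 1.668, (19.85, 26.75), width = 2 · t* · s/√n = 6.91
98% CI: t* = 2.382, (18.37, 28.23), width = 2 · t* · s/√n = 9.86

The 98% CI is wider by 9.86 - 6.91 = 2.95.
Higher confidence requires a wider interval.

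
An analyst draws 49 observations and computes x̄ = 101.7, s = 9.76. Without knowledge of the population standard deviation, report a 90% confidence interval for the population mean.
(99.36, 104.04)

t-interval (σ unknown):
df = n - 1 = 48
t* = 1.677 for 90% confidence

Margin of error = t* · s/√n = 1.677 · 9.76/√49 = 2.34

CI: (99.36, 104.04)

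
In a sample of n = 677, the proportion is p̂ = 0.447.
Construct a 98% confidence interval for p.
(0.403, 0.491)

Proportion CI:
SE = √(p̂(1-p̂)/n) = √(0.447 · 0.553 / 677) = 0.01911

z* = 2.326
Margin = z* · SE = 2.326 · 0.01911 = 0.0444

CI: 0.447 ± 0.0444 = (0.403, 0.491)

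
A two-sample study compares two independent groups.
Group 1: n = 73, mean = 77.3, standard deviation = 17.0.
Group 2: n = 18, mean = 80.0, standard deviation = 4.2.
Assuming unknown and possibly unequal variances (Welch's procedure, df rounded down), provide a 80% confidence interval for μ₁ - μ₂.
(-5.57, 0.17)

Difference: x̄₁ - x̄₂ = -2.70
SE = √(s₁²/n₁ + s₂²/n₂) = √(17.0²/73 + 4.2²/18) = 2.2224
df = 88.97 → 88 (Welch–Satterthwaite, rounded down)
t* = 1.291

CI: -2.70 ± 1.291 · 2.2224 = -2.70 ± 2.87 = (-5.57, 0.17)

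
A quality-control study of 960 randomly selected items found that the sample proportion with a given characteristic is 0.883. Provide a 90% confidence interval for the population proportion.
(0.866, 0.900)

Proportion CI:
SE = √(p̂(1-p̂)/n) = √(0.883 · 0.117 / 960) = 0.01037

z* = 1.645
Margin = z* · SE = 1.645 · 0.01037 = 0.0171

CI: 0.883 ± 0.0171 = (0.866, 0.900)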